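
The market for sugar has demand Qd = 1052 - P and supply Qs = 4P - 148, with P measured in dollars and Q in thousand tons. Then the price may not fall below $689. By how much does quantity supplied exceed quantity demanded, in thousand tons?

2245

Setting quantity demanded equal to quantity supplied, 1052 - P = 4P - 148, gives P* = 240 and Q* = 812.
Because the floor (689) lies above the market-clearing price, it is binding.
At P = 689: Qd = 1052 - 689 = 363 and Qs = 4·689 - 148 = 2608.
Surplus = Qs - Qd = 2608 - 363 = 2245.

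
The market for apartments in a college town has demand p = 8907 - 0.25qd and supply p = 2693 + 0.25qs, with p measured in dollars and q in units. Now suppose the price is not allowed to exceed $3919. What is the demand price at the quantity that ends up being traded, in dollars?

Rearranging demand gives qd = 35628 - 4p; rearranging supply gives qs = 4p - 10772. Without the control the market clears where 35628 - 4p = 4p - 10772, i.e. p* = 5800 and q* = 12428.
Because the ceiling (3919) lies below the market-clearing price, it is binding.
At p = 3919: qd = 35628 - 4·3919 = 19952 and qs = 4·3919 - 10772 = 4904.
Only 4904 units reach the market. On the demand curve, the marginal buyer's willingness to pay at q = 4904 is (35628 - 4904)/4 = 7681.

7681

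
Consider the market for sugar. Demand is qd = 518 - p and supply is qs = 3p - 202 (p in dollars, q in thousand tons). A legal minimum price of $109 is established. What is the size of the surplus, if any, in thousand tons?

0

Without the control the market clears where 518 - p = 3p - 202, i.e. p* = 180 and q* = 338.
The floor of 109 is below the equilibrium price 180, so it is not binding; the market clears at p* = 180, q* = 338.
Since the control does not bind, there is no surplus.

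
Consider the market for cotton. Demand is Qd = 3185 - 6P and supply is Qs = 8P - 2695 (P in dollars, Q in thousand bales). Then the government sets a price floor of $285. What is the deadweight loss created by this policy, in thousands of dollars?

Without the control the market clears where 3185 - 6P = 8P - 2695, i.e. P* = 420 and Q* = 665.
The floor of 285 is below the equilibrium price 420, so it is not binding; the market clears at P* = 420, Q* = 665.
Since the control does not bind, no trades are prevented and deadweight loss is zero.

0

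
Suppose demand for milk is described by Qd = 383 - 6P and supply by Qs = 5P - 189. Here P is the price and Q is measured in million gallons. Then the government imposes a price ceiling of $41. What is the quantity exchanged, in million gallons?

16

Equilibrium: 383 - 6P = 5P - 189, so 572 = 11P and P* = 52, Q* = 71.
Since 41 < 52, the ceiling is binding.
At P = 41: Qd = 383 - 6·41 = 137 and Qs = 5·41 - 189 = 16.
The quantity actually transacted is the short side, supply: 16.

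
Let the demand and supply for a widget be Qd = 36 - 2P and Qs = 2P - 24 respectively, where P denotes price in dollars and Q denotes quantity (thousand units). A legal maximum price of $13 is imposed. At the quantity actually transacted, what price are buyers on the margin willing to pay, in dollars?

17

Without the control the market clears where 36 - 2P = 2P - 24, i.e. P* = 15 and Q* = 6.
The ceiling of 13 is below the equilibrium price 15, so it binds.
At P = 13: Qd = 36 - 2·13 = 10 and Qs = 2·13 - 24 = 2.
Only 2 units reach the market. On the demand curve, the marginal buyer's willingness to pay at Q = 2 is (36 - 2)/2 = 17.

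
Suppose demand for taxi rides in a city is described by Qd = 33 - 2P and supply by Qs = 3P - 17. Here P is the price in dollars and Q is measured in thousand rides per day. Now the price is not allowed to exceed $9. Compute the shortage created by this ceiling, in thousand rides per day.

5

Without the control the market clears where 33 - 2P = 3P - 17, i.e. P* = 10 and Q* = 13.
Because the ceiling (9) lies below the market-clearing price, it is binding.
At P = 9: Qd = 33 - 2·9 = 15 and Qs = 3·9 - 17 = 10.
Shortage = Qd - Qs = 15 - 10 = 5.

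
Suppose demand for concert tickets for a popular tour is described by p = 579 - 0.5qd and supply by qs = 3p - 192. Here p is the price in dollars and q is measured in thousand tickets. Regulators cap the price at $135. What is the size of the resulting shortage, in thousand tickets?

675

Rearranging demand gives qd = 1158 - 2p. Setting quantity demanded equal to quantity supplied, 1158 - 2p = 3p - 192, gives p* = 270 and q* = 618.
Since 135 < 270, the ceiling is binding.
At p = 135: qd = 1158 - 2·135 = 888 and qs = 3·135 - 192 = 213.
Shortage = qd - qs = 888 - 213 = 675.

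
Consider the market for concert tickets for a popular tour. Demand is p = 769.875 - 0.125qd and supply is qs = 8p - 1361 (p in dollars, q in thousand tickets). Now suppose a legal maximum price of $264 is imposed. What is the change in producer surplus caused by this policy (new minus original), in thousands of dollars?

Rearranging demand gives qd = 6159 - 8p. In a free market, 6159 - 8p = 8p - 1361 gives the equilibrium p* = 470, q* = 2399.
Because the ceiling (264) lies below the market-clearing price, it is binding.
At p = 264: qd = 6159 - 8·264 = 4047 and qs = 8·264 - 1361 = 751.
Producer surplus without the control is ½ · (470 - 170.125) · 2399 = 359700.0625.
With the ceiling, producers sell 751 units at 264, so PS = ½ · (264 - 170.125) · 751 = 35250.0625.
Change in producer surplus = 35250.0625 - 359700.0625 = -324450.

-324450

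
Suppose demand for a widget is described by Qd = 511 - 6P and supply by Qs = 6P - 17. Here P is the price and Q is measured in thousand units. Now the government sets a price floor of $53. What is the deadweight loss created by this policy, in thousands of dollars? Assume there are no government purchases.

In a free market, 511 - 6P = 6P - 17 gives the equilibrium P* = 44, Q* = 247.
Since 53 > 44, the floor is binding.
At P = 53: Qd = 511 - 6·53 = 193 and Qs = 6·53 - 17 = 301.
Quantity traded falls to 193. At Q = 193 the demand price is (511 - 193)/6 = 53 and the supply price is (17 + 193)/6 = 35.
Deadweight loss = ½ · (53 - 35) · (247 - 193) = ½ · 18 · 54 = 486.

486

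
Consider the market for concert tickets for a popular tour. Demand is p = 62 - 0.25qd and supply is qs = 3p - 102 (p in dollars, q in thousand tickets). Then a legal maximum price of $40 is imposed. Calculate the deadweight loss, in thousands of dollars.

Rearranging demand gives qd = 248 - 4p. Equilibrium: 248 - 4p = 3p - 102, so 350 = 7p and p* = 50, q* = 48.
Since 40 < 50, the ceiling is binding.
At p = 40: qd = 248 - 4·40 = 88 and qs = 3·40 - 102 = 18.
Quantity traded falls to 18. At q = 18 the demand price is (248 - 18)/4 = 57.5 and the supply price is (102 + 18)/3 = 40.
Deadweight loss = ½ · (57.5 - 40) · (48 - 18) = ½ · 17.5 · 30 = 262.5.

262.5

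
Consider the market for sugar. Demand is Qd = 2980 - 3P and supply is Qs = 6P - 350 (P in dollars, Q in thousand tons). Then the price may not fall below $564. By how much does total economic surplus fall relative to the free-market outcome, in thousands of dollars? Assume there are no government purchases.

In a free market, 2980 - 3P = 6P - 350 gives the equilibrium P* = 370, Q* = 1870.
Since 564 > 370, the floor is binding.
At P = 564: Qd = 2980 - 3·564 = 1288 and Qs = 6·564 - 350 = 3034.
Quantity traded falls to 1288. At Q = 1288 the demand price is (2980 - 1288)/3 = 564 and the supply price is (350 + 1288)/6 = 273.
Deadweight loss = ½ · (564 - 273) · (1870 - 1288) = ½ · 291 · 582 = 84681.

84681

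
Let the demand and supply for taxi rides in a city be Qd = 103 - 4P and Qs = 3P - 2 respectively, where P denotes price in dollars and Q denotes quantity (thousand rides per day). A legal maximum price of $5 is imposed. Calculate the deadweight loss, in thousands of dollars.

Without the control the market clears where 103 - 4P = 3P - 2, i.e. P* = 15 and Q* = 43.
Because the ceiling (5) lies below the market-clearing price, it is binding.
At P = 5: Qd = 103 - 4·5 = 83 and Qs = 3·5 - 2 = 13.
Quantity traded falls to 13. At Q = 13 the demand price is (103 - 13)/4 = 22.5 and the supply price is (2 + 13)/3 = 5.
Deadweight loss = ½ · (22.5 - 5) · (43 - 13) = ½ · 17.5 · 30 = 262.5.

262.5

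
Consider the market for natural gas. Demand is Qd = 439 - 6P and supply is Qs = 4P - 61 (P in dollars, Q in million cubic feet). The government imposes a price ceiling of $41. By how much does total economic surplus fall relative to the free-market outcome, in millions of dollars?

270

Equilibrium: 439 - 6P = 4P - 61, so 500 = 10P and P* = 50, Q* = 139.
Because the ceiling (41) lies below the market-clearing price, it is binding.
At P = 41: Qd = 439 - 6·41 = 193 and Qs = 4·41 - 61 = 103.
Quantity traded falls to 103. At Q = 103 the demand price is (439 - 103)/6 = 56 and the supply price is (61 + 103)/4 = 41.
Deadweight loss = ½ · (56 - 41) · (139 - 103) = ½ · 15 · 36 = 270.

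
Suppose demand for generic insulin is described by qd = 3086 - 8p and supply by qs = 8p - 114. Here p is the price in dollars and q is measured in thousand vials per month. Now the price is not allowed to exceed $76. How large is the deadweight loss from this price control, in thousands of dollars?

123008

Equilibrium: 3086 - 8p = 8p - 114, so 3200 = 16p and p* = 200, q* = 1486.
Because the ceiling (76) lies below the market-clearing price, it is binding.
At p = 76: qd = 3086 - 8·76 = 2478 and qs = 8·76 - 114 = 494.
Quantity traded falls to 494. At q = 494 the demand price is (3086 - 494)/8 = 324 and the supply price is (114 + 494)/8 = 76.
Deadweight loss = ½ · (324 - 76) · (1486 - 494) = ½ · 248 · 992 = 123008.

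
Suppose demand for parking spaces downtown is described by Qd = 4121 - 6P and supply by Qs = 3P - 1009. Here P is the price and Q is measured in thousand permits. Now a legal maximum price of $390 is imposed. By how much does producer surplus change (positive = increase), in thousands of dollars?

Without the control the market clears where 4121 - 6P = 3P - 1009, i.e. P* = 570 and Q* = 701.
Since 390 < 570, the ceiling is binding.
At P = 390: Qd = 4121 - 6·390 = 1781 and Qs = 3·390 - 1009 = 161.
Producer surplus without the control is ½ · (570 - 1009/3) · 701 = 491401/6.
With the ceiling, producers sell 161 units at 390, so PS = ½ · (390 - 1009/3) · 161 = 25921/6.
Change in producer surplus = 25921/6 - 491401/6 = -77580.

-77580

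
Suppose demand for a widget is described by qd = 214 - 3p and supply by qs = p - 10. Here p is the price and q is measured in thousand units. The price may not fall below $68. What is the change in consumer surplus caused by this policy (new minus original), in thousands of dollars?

Without the control the market clears where 214 - 3p = p - 10, i.e. p* = 56 and q* = 46.
The floor of 68 is above the equilibrium price 56, so it binds.
At p = 68: qd = 214 - 3·68 = 10 and qs = 68 - 10 = 58.
Consumer surplus without the control is ½ · (214/3 - 56) · 46 = 1058/3.
With the floor, consumers buy 10 units at 68, so CS = ½ · (214/3 - 68) · 10 = 50/3.
Change in consumer surplus = 50/3 - 1058/3 = -336.

-336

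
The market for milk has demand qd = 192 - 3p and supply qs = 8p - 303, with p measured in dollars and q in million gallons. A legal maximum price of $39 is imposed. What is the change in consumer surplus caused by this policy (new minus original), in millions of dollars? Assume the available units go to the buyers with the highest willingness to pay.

-330

In a free market, 192 - 3p = 8p - 303 gives the equilibrium p* = 45, q* = 57.
The ceiling of 39 is below the equilibrium price 45, so it binds.
At p = 39: qd = 192 - 3·39 = 75 and qs = 8·39 - 303 = 9.
Consumer surplus without the control is ½ · (64 - 45) · 57 = 541.5.
With the ceiling, 9 units are sold at 39 (assume they go to the highest-value buyers). The demand price at q = 9 is 61, so CS = ½ · [(64 - 39) + (61 - 39)] · 9 = 211.5.
Change in consumer surplus = 211.5 - 541.5 = -330.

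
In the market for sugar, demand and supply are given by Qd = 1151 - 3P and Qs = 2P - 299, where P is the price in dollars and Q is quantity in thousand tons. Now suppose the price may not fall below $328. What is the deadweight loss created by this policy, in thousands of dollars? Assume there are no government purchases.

5415

Without the control the market clears where 1151 - 3P = 2P - 299, i.e. P* = 290 and Q* = 281.
Because the floor (328) lies above the market-clearing price, it is binding.
At P = 328: Qd = 1151 - 3·328 = 167 and Qs = 2·328 - 299 = 357.
Quantity traded falls to 167. At Q = 167 the demand price is (1151 - 167)/3 = 328 and the supply price is (299 + 167)/2 = 233.
Deadweight loss = ½ · (328 - 233) · (281 - 167) = ½ · 95 · 114 = 5415.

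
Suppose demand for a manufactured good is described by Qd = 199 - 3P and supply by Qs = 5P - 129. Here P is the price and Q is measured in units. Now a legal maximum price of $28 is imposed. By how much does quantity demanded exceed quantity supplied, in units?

104

Equilibrium: 199 - 3P = 5P - 129, so 328 = 8P and P* = 41, Q* = 76.
The ceiling of 28 is below the equilibrium price 41, so it binds.
At P = 28: Qd = 199 - 3·28 = 115 and Qs = 5·28 - 129 = 11.
Shortage = Qd - Qs = 115 - 11 = 104.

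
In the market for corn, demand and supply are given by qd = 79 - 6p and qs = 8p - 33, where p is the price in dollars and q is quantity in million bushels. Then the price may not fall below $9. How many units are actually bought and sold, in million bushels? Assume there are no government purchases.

Setting quantity demanded equal to quantity supplied, 79 - 6p = 8p - 33, gives p* = 8 and q* = 31.
Since 9 > 8, the floor is binding.
At p = 9: qd = 79 - 6·9 = 25 and qs = 8·9 - 33 = 39.
The quantity actually transacted is the short side, demand: 25.

25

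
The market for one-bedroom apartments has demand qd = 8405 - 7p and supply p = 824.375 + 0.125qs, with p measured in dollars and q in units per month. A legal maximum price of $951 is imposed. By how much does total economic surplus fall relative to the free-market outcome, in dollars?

20580

Rearranging supply gives qs = 8p - 6595. Setting quantity demanded equal to quantity supplied, 8405 - 7p = 8p - 6595, gives p* = 1000 and q* = 1405.
Because the ceiling (951) lies below the market-clearing price, it is binding.
At p = 951: qd = 8405 - 7·951 = 1748 and qs = 8·951 - 6595 = 1013.
Quantity traded falls to 1013. At q = 1013 the demand price is (8405 - 1013)/7 = 1056 and the supply price is (6595 + 1013)/8 = 951.
Deadweight loss = ½ · (1056 - 951) · (1405 - 1013) = ½ · 105 · 392 = 20580.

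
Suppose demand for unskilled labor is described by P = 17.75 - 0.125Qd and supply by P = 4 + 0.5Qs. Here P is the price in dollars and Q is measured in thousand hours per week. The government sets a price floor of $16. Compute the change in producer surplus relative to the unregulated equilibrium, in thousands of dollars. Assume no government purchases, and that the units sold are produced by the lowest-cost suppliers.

Rearranging demand gives Qd = 142 - 8P; rearranging supply gives Qs = 2P - 8. Setting quantity demanded equal to quantity supplied, 142 - 8P = 2P - 8, gives P* = 15 and Q* = 22.
The floor of 16 is above the equilibrium price 15, so it binds.
At P = 16: Qd = 142 - 8·16 = 14 and Qs = 2·16 - 8 = 24.
Producer surplus without the control is ½ · (15 - 4) · 22 = 121.
With the floor, 14 units are sold at 16. The supply price at Q = 14 is 11, so PS = ½ · [(16 - 4) + (16 - 11)] · 14 = 119.
Change in producer surplus = 119 - 121 = -2.

-2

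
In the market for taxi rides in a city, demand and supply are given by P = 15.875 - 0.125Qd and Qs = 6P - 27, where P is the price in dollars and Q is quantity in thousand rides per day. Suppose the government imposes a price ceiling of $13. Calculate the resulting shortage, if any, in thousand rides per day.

0

Rearranging demand gives Qd = 127 - 8P. In a free market, 127 - 8P = 6P - 27 gives the equilibrium P* = 11, Q* = 39.
The ceiling of 13 is above the equilibrium price 11, so it is not binding; the market clears at P* = 11, Q* = 39.
Since the control does not bind, there is no shortage.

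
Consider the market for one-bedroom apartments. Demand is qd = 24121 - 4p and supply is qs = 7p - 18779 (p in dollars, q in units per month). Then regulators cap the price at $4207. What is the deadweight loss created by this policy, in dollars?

In a free market, 24121 - 4p = 7p - 18779 gives the equilibrium p* = 3900, q* = 8521.
Since 4207 is above p* = 3900, the ceiling does not bind and the free-market outcome prevails.
Since the control does not bind, no trades are prevented and deadweight loss is zero.

0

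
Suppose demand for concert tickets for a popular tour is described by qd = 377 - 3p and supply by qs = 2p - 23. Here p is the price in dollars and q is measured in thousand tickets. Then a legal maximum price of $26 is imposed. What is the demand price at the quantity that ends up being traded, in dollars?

116

Setting quantity demanded equal to quantity supplied, 377 - 3p = 2p - 23, gives p* = 80 and q* = 137.
The ceiling of 26 is below the equilibrium price 80, so it binds.
At p = 26: qd = 377 - 3·26 = 299 and qs = 2·26 - 23 = 29.
Only 29 units reach the market. On the demand curve, the marginal buyer's willingness to pay at q = 29 is (377 - 29)/3 = 116.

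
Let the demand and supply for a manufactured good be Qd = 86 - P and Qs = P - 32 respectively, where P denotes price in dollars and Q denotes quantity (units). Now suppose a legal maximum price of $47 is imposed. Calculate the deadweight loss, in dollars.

Setting quantity demanded equal to quantity supplied, 86 - P = P - 32, gives P* = 59 and Q* = 27.
Because the ceiling (47) lies below the market-clearing price, it is binding.
At P = 47: Qd = 86 - 47 = 39 and Qs = 47 - 32 = 15.
Quantity traded falls to 15. At Q = 15 the demand price is 86 - 15 = 71 and the supply price is 32 + 15 = 47.
Deadweight loss = ½ · (71 - 47) · (27 - 15) = ½ · 24 · 12 = 144.

144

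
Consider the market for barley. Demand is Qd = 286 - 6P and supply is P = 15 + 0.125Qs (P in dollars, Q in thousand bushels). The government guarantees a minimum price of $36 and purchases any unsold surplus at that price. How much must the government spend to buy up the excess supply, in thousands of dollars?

3528

Rearranging supply gives Qs = 8P - 120. Setting quantity demanded equal to quantity supplied, 286 - 6P = 8P - 120, gives P* = 29 and Q* = 112.
The floor of 36 is above the equilibrium price 29, so it binds.
At P = 36: Qd = 286 - 6·36 = 70 and Qs = 8·36 - 120 = 168.
Surplus = Qs - Qd = 98.
Government expenditure = surplus × support price = 98 × 36 = 3528.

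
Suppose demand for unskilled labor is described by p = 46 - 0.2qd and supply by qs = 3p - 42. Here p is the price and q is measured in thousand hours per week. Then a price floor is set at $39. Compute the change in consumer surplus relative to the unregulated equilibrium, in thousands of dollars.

-237.5

Rearranging demand gives qd = 230 - 5p. Setting quantity demanded equal to quantity supplied, 230 - 5p = 3p - 42, gives p* = 34 and q* = 60.
Because the floor (39) lies above the market-clearing price, it is binding.
At p = 39: qd = 230 - 5·39 = 35 and qs = 3·39 - 42 = 75.
Consumer surplus without the control is ½ · (46 - 34) · 60 = 360.
With the floor, consumers buy 35 units at 39, so CS = ½ · (46 - 39) · 35 = 122.5.
Change in consumer surplus = 122.5 - 360 = -237.5.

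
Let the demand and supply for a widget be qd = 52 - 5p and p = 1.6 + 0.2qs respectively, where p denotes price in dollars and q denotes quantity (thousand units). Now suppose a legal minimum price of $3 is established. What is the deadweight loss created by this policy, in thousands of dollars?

Rearranging supply gives qs = 5p - 8. Equilibrium: 52 - 5p = 5p - 8, so 60 = 10p and p* = 6, q* = 22.
The floor of 3 is below the equilibrium price 6, so it is not binding; the market clears at p* = 6, q* = 22.
Since the control does not bind, no trades are prevented and deadweight loss is zero.

0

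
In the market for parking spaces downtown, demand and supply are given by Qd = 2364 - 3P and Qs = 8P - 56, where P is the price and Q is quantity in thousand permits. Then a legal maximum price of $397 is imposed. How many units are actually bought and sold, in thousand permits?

1704

Equilibrium: 2364 - 3P = 8P - 56, so 2420 = 11P and P* = 220, Q* = 1704.
The ceiling of 397 is above the equilibrium price 220, so it is not binding; the market clears at P* = 220, Q* = 1704.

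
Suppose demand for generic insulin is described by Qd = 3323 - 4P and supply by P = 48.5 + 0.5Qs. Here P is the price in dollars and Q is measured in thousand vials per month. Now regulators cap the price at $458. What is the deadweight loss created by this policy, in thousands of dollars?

18816

Rearranging supply gives Qs = 2P - 97. In a free market, 3323 - 4P = 2P - 97 gives the equilibrium P* = 570, Q* = 1043.
Since 458 < 570, the ceiling is binding.
At P = 458: Qd = 3323 - 4·458 = 1491 and Qs = 2·458 - 97 = 819.
Quantity traded falls to 819. At Q = 819 the demand price is (3323 - 819)/4 = 626 and the supply price is (97 + 819)/2 = 458.
Deadweight loss = ½ · (626 - 458) · (1043 - 819) = ½ · 168 · 224 = 18816.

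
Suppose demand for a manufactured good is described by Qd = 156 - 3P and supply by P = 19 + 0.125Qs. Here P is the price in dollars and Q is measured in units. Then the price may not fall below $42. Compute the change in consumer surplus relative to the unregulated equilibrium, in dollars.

Rearranging supply gives Qs = 8P - 152. Without the control the market clears where 156 - 3P = 8P - 152, i.e. P* = 28 and Q* = 72.
Since 42 > 28, the floor is binding.
At P = 42: Qd = 156 - 3·42 = 30 and Qs = 8·42 - 152 = 184.
Consumer surplus without the control is ½ · (52 - 28) · 72 = 864.
With the floor, consumers buy 30 units at 42, so CS = ½ · (52 - 42) · 30 = 150.
Change in consumer surplus = 150 - 864 = -714.

-714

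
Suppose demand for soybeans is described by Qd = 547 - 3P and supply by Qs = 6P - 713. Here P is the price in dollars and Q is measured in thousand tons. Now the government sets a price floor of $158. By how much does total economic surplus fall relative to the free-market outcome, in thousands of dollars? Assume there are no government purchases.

Setting quantity demanded equal to quantity supplied, 547 - 3P = 6P - 713, gives P* = 140 and Q* = 127.
Because the floor (158) lies above the market-clearing price, it is binding.
At P = 158: Qd = 547 - 3·158 = 73 and Qs = 6·158 - 713 = 235.
Quantity traded falls to 73. At Q = 73 the demand price is (547 - 73)/3 = 158 and the supply price is (713 + 73)/6 = 131.
Deadweight loss = ½ · (158 - 131) · (127 - 73) = ½ · 27 · 54 = 729.

729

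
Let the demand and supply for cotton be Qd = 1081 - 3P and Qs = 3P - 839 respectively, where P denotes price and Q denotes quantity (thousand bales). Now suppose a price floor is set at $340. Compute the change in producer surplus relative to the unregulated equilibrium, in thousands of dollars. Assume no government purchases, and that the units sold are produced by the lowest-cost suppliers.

In a free market, 1081 - 3P = 3P - 839 gives the equilibrium P* = 320, Q* = 121.
Because the floor (340) lies above the market-clearing price, it is binding.
At P = 340: Qd = 1081 - 3·340 = 61 and Qs = 3·340 - 839 = 181.
Producer surplus without the control is ½ · (320 - 839/3) · 121 = 14641/6.
With the floor, 61 units are sold at 340. The supply price at Q = 61 is 300, so PS = ½ · [(340 - 839/3) + (340 - 300)] · 61 = 18361/6.
Change in producer surplus = 18361/6 - 14641/6 = 620.

620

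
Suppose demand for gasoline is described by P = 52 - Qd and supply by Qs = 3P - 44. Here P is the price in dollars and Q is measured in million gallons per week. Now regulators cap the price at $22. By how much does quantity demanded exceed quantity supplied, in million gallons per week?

Rearranging demand gives Qd = 52 - P. Setting quantity demanded equal to quantity supplied, 52 - P = 3P - 44, gives P* = 24 and Q* = 28.
The ceiling of 22 is below the equilibrium price 24, so it binds.
At P = 22: Qd = 52 - 22 = 30 and Qs = 3·22 - 44 = 22.
Shortage = Qd - Qs = 30 - 22 = 8.

8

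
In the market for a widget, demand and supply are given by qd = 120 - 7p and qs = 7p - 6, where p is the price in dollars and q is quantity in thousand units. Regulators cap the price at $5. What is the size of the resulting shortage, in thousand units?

Equilibrium: 120 - 7p = 7p - 6, so 126 = 14p and p* = 9, q* = 57.
Since 5 < 9, the ceiling is binding.
At p = 5: qd = 120 - 7·5 = 85 and qs = 7·5 - 6 = 29.
Shortage = qd - qs = 85 - 29 = 56.

56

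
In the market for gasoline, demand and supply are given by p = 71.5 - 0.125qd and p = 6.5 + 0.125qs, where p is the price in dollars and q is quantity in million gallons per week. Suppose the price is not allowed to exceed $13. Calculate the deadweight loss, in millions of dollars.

5408

Rearranging demand gives qd = 572 - 8p; rearranging supply gives qs = 8p - 52. In a free market, 572 - 8p = 8p - 52 gives the equilibrium p* = 39, q* = 260.
Because the ceiling (13) lies below the market-clearing price, it is binding.
At p = 13: qd = 572 - 8·13 = 468 and qs = 8·13 - 52 = 52.
Quantity traded falls to 52. At q = 52 the demand price is (572 - 52)/8 = 65 and the supply price is (52 + 52)/8 = 13.
Deadweight loss = ½ · (65 - 13) · (260 - 52) = ½ · 52 · 208 = 5408.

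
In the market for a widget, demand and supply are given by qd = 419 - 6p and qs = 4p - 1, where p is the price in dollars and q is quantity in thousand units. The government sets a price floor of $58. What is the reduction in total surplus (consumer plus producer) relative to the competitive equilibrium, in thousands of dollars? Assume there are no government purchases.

1920

In a free market, 419 - 6p = 4p - 1 gives the equilibrium p* = 42, q* = 167.
Because the floor (58) lies above the market-clearing price, it is binding.
At p = 58: qd = 419 - 6·58 = 71 and qs = 4·58 - 1 = 231.
Quantity traded falls to 71. At q = 71 the demand price is (419 - 71)/6 = 58 and the supply price is (1 + 71)/4 = 18.
Deadweight loss = ½ · (58 - 18) · (167 - 71) = ½ · 40 · 96 = 1920.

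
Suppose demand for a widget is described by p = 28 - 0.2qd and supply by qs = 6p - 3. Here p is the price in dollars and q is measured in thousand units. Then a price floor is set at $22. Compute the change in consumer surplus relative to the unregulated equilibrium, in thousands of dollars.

Rearranging demand gives qd = 140 - 5p. Without the control the market clears where 140 - 5p = 6p - 3, i.e. p* = 13 and q* = 75.
Because the floor (22) lies above the market-clearing price, it is binding.
At p = 22: qd = 140 - 5·22 = 30 and qs = 6·22 - 3 = 129.
Consumer surplus without the control is ½ · (28 - 13) · 75 = 562.5.
With the floor, consumers buy 30 units at 22, so CS = ½ · (28 - 22) · 30 = 90.
Change in consumer surplus = 90 - 562.5 = -472.5.

-472.5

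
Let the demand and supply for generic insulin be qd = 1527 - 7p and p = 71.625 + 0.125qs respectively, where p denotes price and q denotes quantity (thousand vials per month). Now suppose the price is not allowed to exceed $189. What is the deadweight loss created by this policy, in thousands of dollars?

Rearranging supply gives qs = 8p - 573. In a free market, 1527 - 7p = 8p - 573 gives the equilibrium p* = 140, q* = 547.
Since 189 is above p* = 140, the ceiling does not bind and the free-market outcome prevails.
Since the control does not bind, no trades are prevented and deadweight loss is zero.

0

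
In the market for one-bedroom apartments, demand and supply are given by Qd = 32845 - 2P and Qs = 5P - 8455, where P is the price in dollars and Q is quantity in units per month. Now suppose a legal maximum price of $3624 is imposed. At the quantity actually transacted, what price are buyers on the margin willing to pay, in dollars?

11590

Setting quantity demanded equal to quantity supplied, 32845 - 2P = 5P - 8455, gives P* = 5900 and Q* = 21045.
The ceiling of 3624 is below the equilibrium price 5900, so it binds.
At P = 3624: Qd = 32845 - 2·3624 = 25597 and Qs = 5·3624 - 8455 = 9665.
Only 9665 units reach the market. On the demand curve, the marginal buyer's willingness to pay at Q = 9665 is (32845 - 9665)/2 = 11590.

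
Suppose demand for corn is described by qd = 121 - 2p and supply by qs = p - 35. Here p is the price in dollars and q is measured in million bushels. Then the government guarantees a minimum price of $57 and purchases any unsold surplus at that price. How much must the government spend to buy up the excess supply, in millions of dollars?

Without the control the market clears where 121 - 2p = p - 35, i.e. p* = 52 and q* = 17.
Because the floor (57) lies above the market-clearing price, it is binding.
At p = 57: qd = 121 - 2·57 = 7 and qs = 57 - 35 = 22.
Surplus = qs - qd = 15.
Government expenditure = surplus × support price = 15 × 57 = 855.

855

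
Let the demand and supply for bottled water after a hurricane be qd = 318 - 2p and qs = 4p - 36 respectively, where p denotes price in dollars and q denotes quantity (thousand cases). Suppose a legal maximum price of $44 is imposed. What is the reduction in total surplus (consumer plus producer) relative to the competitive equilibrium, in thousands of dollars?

1350

In a free market, 318 - 2p = 4p - 36 gives the equilibrium p* = 59, q* = 200.
Since 44 < 59, the ceiling is binding.
At p = 44: qd = 318 - 2·44 = 230 and qs = 4·44 - 36 = 140.
Quantity traded falls to 140. At q = 140 the demand price is (318 - 140)/2 = 89 and the supply price is (36 + 140)/4 = 44.
Deadweight loss = ½ · (89 - 44) · (200 - 140) = ½ · 45 · 60 = 1350.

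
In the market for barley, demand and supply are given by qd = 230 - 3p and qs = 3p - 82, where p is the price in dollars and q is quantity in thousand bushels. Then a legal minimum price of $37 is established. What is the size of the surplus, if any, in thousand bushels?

0

Without the control the market clears where 230 - 3p = 3p - 82, i.e. p* = 52 and q* = 74.
Since 37 is below p* = 52, the floor does not bind and the free-market outcome prevails.
Since the control does not bind, there is no surplus.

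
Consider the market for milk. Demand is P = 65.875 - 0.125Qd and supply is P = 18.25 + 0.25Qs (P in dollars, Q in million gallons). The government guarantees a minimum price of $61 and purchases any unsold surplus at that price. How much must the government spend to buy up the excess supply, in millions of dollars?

8052

Rearranging demand gives Qd = 527 - 8P; rearranging supply gives Qs = 4P - 73. In a free market, 527 - 8P = 4P - 73 gives the equilibrium P* = 50, Q* = 127.
The floor of 61 is above the equilibrium price 50, so it binds.
At P = 61: Qd = 527 - 8·61 = 39 and Qs = 4·61 - 73 = 171.
Surplus = Qs - Qd = 132.
Government expenditure = surplus × support price = 132 × 61 = 8052.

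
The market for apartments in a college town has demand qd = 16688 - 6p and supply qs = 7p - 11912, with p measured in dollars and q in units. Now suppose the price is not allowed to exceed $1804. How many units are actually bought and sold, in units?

Setting quantity demanded equal to quantity supplied, 16688 - 6p = 7p - 11912, gives p* = 2200 and q* = 3488.
Since 1804 < 2200, the ceiling is binding.
At p = 1804: qd = 16688 - 6·1804 = 5864 and qs = 7·1804 - 11912 = 716.
The quantity actually transacted is the short side, supply: 716.

716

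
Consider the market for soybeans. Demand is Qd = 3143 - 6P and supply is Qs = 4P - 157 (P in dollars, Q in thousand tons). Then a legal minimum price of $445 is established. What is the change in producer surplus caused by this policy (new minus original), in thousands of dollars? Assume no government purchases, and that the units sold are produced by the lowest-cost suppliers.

In a free market, 3143 - 6P = 4P - 157 gives the equilibrium P* = 330, Q* = 1163.
Since 445 > 330, the floor is binding.
At P = 445: Qd = 3143 - 6·445 = 473 and Qs = 4·445 - 157 = 1623.
Producer surplus without the control is ½ · (330 - 39.25) · 1163 = 169071.125.
With the floor, 473 units are sold at 445. The supply price at Q = 473 is 157.5, so PS = ½ · [(445 - 39.25) + (445 - 157.5)] · 473 = 163953.625.
Change in producer surplus = 163953.625 - 169071.125 = -5117.5.

-5117.5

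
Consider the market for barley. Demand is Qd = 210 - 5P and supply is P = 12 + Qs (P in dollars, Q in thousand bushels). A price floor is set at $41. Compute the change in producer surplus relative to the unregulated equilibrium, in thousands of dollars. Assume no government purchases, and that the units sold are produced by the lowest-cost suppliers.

-180

Rearranging supply gives Qs = P - 12. Without the control the market clears where 210 - 5P = P - 12, i.e. P* = 37 and Q* = 25.
The floor of 41 is above the equilibrium price 37, so it binds.
At P = 41: Qd = 210 - 5·41 = 5 and Qs = 41 - 12 = 29.
Producer surplus without the control is ½ · (37 - 12) · 25 = 312.5.
With the floor, 5 units are sold at 41. The supply price at Q = 5 is 17, so PS = ½ · [(41 - 12) + (41 - 17)] · 5 = 132.5.
Change in producer surplus = 132.5 - 312.5 = -180.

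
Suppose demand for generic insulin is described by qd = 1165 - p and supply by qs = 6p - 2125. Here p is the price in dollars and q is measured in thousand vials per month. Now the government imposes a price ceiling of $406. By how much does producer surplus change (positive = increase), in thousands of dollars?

Without the control the market clears where 1165 - p = 6p - 2125, i.e. p* = 470 and q* = 695.
Since 406 < 470, the ceiling is binding.
At p = 406: qd = 1165 - 406 = 759 and qs = 6·406 - 2125 = 311.
Producer surplus without the control is ½ · (470 - 2125/6) · 695 = 483025/12.
With the ceiling, producers sell 311 units at 406, so PS = ½ · (406 - 2125/6) · 311 = 96721/12.
Change in producer surplus = 96721/12 - 483025/12 = -32192.

-32192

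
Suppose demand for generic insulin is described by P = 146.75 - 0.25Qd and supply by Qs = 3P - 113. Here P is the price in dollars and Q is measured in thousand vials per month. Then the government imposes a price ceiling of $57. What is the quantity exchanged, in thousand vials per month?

58

Rearranging demand gives Qd = 587 - 4P. In a free market, 587 - 4P = 3P - 113 gives the equilibrium P* = 100, Q* = 187.
Because the ceiling (57) lies below the market-clearing price, it is binding.
At P = 57: Qd = 587 - 4·57 = 359 and Qs = 3·57 - 113 = 58.
The quantity actually transacted is the short side, supply: 58.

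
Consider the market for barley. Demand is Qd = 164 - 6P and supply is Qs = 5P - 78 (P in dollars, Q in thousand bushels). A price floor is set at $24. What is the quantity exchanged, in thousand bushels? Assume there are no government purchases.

In a free market, 164 - 6P = 5P - 78 gives the equilibrium P* = 22, Q* = 32.
The floor of 24 is above the equilibrium price 22, so it binds.
At P = 24: Qd = 164 - 6·24 = 20 and Qs = 5·24 - 78 = 42.
The quantity actually transacted is the short side, demand: 20.

20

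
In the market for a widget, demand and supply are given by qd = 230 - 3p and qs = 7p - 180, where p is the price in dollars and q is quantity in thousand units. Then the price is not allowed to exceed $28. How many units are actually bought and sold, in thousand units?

16

In a free market, 230 - 3p = 7p - 180 gives the equilibrium p* = 41, q* = 107.
Because the ceiling (28) lies below the market-clearing price, it is binding.
At p = 28: qd = 230 - 3·28 = 146 and qs = 7·28 - 180 = 16.
The quantity actually transacted is the short side, supply: 16.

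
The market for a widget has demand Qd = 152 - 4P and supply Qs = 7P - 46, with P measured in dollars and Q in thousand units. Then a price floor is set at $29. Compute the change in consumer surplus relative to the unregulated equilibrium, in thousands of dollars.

-638

Equilibrium: 152 - 4P = 7P - 46, so 198 = 11P and P* = 18, Q* = 80.
Because the floor (29) lies above the market-clearing price, it is binding.
At P = 29: Qd = 152 - 4·29 = 36 and Qs = 7·29 - 46 = 157.
Consumer surplus without the control is ½ · (38 - 18) · 80 = 800.
With the floor, consumers buy 36 units at 29, so CS = ½ · (38 - 29) · 36 = 162.
Change in consumer surplus = 162 - 800 = -638.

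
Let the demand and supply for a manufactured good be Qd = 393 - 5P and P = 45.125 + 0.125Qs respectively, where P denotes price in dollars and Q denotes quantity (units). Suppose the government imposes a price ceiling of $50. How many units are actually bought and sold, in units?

Rearranging supply gives Qs = 8P - 361. Without the control the market clears where 393 - 5P = 8P - 361, i.e. P* = 58 and Q* = 103.
The ceiling of 50 is below the equilibrium price 58, so it binds.
At P = 50: Qd = 393 - 5·50 = 143 and Qs = 8·50 - 361 = 39.
The quantity actually transacted is the short side, supply: 39.

39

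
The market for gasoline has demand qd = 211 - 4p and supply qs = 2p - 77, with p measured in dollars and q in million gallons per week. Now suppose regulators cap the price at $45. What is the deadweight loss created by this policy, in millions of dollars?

13.5

Setting quantity demanded equal to quantity supplied, 211 - 4p = 2p - 77, gives p* = 48 and q* = 19.
The ceiling of 45 is below the equilibrium price 48, so it binds.
At p = 45: qd = 211 - 4·45 = 31 and qs = 2·45 - 77 = 13.
Quantity traded falls to 13. At q = 13 the demand price is (211 - 13)/4 = 49.5 and the supply price is (77 + 13)/2 = 45.
Deadweight loss = ½ · (49.5 - 45) · (19 - 13) = ½ · 4.5 · 6 = 13.5.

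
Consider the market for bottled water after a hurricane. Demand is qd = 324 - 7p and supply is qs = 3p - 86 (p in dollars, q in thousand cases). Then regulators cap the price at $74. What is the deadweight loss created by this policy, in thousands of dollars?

0

Setting quantity demanded equal to quantity supplied, 324 - 7p = 3p - 86, gives p* = 41 and q* = 37.
The ceiling of 74 is above the equilibrium price 41, so it is not binding; the market clears at p* = 41, q* = 37.
Since the control does not bind, no trades are prevented and deadweight loss is zero.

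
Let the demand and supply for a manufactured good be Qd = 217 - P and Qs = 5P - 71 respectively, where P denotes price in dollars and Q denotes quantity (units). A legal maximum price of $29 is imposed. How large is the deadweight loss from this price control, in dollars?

Equilibrium: 217 - P = 5P - 71, so 288 = 6P and P* = 48, Q* = 169.
The ceiling of 29 is below the equilibrium price 48, so it binds.
At P = 29: Qd = 217 - 29 = 188 and Qs = 5·29 - 71 = 74.
Quantity traded falls to 74. At Q = 74 the demand price is 217 - 74 = 143 and the supply price is (71 + 74)/5 = 29.
Deadweight loss = ½ · (143 - 29) · (169 - 74) = ½ · 114 · 95 = 5415.

5415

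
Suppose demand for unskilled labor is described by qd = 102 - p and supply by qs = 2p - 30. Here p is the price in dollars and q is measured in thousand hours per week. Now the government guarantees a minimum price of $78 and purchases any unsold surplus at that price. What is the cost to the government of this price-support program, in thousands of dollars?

In a free market, 102 - p = 2p - 30 gives the equilibrium p* = 44, q* = 58.
Because the floor (78) lies above the market-clearing price, it is binding.
At p = 78: qd = 102 - 78 = 24 and qs = 2·78 - 30 = 126.
Surplus = qs - qd = 102.
Government expenditure = surplus × support price = 102 × 78 = 7956.

7956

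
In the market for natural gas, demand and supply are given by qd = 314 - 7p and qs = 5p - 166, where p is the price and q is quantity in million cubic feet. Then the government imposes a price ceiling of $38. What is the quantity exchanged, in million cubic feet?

Equilibrium: 314 - 7p = 5p - 166, so 480 = 12p and p* = 40, q* = 34.
Since 38 < 40, the ceiling is binding.
At p = 38: qd = 314 - 7·38 = 48 and qs = 5·38 - 166 = 24.
The quantity actually transacted is the short side, supply: 24.

24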